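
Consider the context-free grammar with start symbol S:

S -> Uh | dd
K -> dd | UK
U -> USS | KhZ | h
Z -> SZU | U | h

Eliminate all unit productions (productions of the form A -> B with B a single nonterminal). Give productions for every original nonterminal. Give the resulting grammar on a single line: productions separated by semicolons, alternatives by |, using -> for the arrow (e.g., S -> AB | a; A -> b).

S -> Uh | dd; K -> UK | dd; U -> h | KhZ | USS; Z -> h | KhZ | SZU | USS

Unit productions: Z->U.
Unit pairs (A ⇒* B via units): (Z,U).
S: inherits non-unit rules of {S} → Uh | dd.
K: inherits non-unit rules of {K} → UK | dd.
U: inherits non-unit rules of {U} → KhZ | USS | h.
Z: inherits non-unit rules of {U, Z} → KhZ | SZU | USS | h.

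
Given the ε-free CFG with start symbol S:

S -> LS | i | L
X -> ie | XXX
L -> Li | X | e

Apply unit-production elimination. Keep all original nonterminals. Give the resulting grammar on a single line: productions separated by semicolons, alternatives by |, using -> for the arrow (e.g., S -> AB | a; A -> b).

S -> e | i | LS | Li | ie | XXX; L -> e | Li | ie | XXX; X -> ie | XXX

Unit productions: L->X, S->L.
Unit pairs (A ⇒* B via units): (L,X), (S,L), (S,X).
S: inherits non-unit rules of {L, S, X} → LS | Li | XXX | e | i | ie.
L: inherits non-unit rules of {L, X} → Li | XXX | e | ie.
X: inherits non-unit rules of {X} → XXX | ie.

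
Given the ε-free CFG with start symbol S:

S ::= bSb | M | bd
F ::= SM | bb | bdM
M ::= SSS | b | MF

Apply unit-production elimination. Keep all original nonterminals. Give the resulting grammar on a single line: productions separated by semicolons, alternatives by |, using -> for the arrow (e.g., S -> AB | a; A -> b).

Unit productions: S->M.
Unit pairs (A ⇒* B via units): (S,M).
S: inherits non-unit rules of {M, S} → MF | SSS | b | bSb | bd.
F: inherits non-unit rules of {F} → SM | bb | bdM.
M: inherits non-unit rules of {M} → MF | SSS | b.

S -> b | MF | bd | SSS | bSb; F -> SM | bb | bdM; M -> b | MF | SSS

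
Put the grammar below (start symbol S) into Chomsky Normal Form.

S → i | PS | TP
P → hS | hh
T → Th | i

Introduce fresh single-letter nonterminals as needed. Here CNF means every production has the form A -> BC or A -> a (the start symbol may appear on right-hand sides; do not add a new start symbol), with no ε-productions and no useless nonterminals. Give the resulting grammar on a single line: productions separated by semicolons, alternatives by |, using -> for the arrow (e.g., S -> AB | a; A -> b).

S -> i | PS | TP; A -> h; P -> AA | AS; T -> i | TA

No ε-productions.
No unit productions to eliminate.
TERM: introduce A -> h and substitute in every rule of length ≥2.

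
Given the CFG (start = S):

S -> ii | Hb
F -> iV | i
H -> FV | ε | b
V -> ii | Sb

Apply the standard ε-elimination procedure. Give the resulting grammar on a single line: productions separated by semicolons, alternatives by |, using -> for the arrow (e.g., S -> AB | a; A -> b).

Nullable set: {H}.
S -> Hb: H nullable, giving Hb | b.
Drop H -> ε.
Unchanged (no nullable symbols): S -> ii; F -> i; F -> iV; H -> FV; H -> b; V -> Sb; V -> ii.

S -> b | Hb | ii; F -> i | iV; H -> b | FV; V -> Sb | ii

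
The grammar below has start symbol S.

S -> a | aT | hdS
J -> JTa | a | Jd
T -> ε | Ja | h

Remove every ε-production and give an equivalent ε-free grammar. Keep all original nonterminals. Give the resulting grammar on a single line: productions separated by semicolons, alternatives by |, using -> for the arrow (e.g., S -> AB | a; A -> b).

S -> a | aT | hdS; J -> a | Ja | Jd | JTa; T -> h | Ja

Nullable set: {T}.
S -> aT: T nullable, giving a | aT.
J -> JTa: T nullable, giving JTa | Ja.
Drop T -> ε.
Unchanged (no nullable symbols): S -> a; S -> hdS; J -> Jd; J -> a; T -> Ja; T -> h.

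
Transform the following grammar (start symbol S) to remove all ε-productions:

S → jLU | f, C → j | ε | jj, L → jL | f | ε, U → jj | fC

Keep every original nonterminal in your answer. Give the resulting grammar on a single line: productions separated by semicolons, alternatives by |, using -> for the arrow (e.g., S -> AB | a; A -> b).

Nullable set: {C, L}.
S -> jLU: L nullable, giving jLU | jU.
Drop C -> ε.
Drop L -> ε.
L -> jL: L nullable, giving j | jL.
U -> fC: C nullable, giving f | fC.
Unchanged (no nullable symbols): S -> f; C -> j; C -> jj; L -> f; U -> jj.

S -> f | jU | jLU; C -> j | jj; L -> f | j | jL; U -> f | fC | jj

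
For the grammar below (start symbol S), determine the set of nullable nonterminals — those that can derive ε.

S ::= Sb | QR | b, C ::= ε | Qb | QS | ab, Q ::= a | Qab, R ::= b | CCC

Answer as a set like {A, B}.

Directly nullable (have an ε-rule): {C}.
R is nullable via R -> CCC (every symbol on the right is already known nullable).
Not nullable: Q, S — each has a terminal in every rule's right-hand side or depends on a non-nullable symbol.

{C, R}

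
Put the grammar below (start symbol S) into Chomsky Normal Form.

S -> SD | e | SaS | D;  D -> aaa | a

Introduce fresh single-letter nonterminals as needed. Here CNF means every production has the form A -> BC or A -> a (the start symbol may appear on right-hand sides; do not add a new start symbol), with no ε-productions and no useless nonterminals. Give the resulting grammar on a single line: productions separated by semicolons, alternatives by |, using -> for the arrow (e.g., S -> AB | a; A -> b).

S -> a | e | AC | SD | SE; A -> a; B -> AA; C -> AA; D -> a | AB; E -> AS

No ε-productions.
After unit-elimination: S -> a | e | SD | SaS | aaa; D -> a | aaa.
TERM: introduce A -> a and substitute in every rule of length ≥2.
BIN: D -> AAA becomes D -> AB, B -> AA; S -> AAA becomes S -> AC, C -> AA; S -> SAS becomes S -> SE, E -> AS.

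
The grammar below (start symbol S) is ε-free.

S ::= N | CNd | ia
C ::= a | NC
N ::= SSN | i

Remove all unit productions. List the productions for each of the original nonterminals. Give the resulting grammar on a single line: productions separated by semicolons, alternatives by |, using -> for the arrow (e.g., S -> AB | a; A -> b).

Unit productions: S->N.
Unit pairs (A ⇒* B via units): (S,N).
S: inherits non-unit rules of {N, S} → CNd | SSN | i | ia.
C: inherits non-unit rules of {C} → NC | a.
N: inherits non-unit rules of {N} → SSN | i.

S -> i | ia | CNd | SSN; C -> a | NC; N -> i | SSN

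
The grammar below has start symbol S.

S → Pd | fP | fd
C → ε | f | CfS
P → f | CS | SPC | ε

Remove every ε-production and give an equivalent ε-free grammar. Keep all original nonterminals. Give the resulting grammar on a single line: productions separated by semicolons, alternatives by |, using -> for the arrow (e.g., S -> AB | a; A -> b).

Nullable set: {C, P}.
S -> Pd: P nullable, giving Pd | d.
S -> fP: P nullable, giving f | fP.
Drop C -> ε.
C -> CfS: C nullable, giving CfS | fS.
Drop P -> ε.
P -> CS: C nullable, giving CS | S.
P -> SPC: P, C nullable, giving S | SC | SP | SPC.
Unchanged (no nullable symbols): S -> fd; C -> f; P -> f.

S -> d | f | Pd | fP | fd; C -> f | fS | CfS; P -> S | f | CS | SC | SP | SPC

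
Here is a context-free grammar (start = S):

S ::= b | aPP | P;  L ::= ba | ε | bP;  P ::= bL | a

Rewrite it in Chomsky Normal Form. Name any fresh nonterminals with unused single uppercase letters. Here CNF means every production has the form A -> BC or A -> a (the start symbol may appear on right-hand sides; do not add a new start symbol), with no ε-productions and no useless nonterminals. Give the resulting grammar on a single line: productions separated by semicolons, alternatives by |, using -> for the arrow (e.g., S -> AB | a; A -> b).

S -> a | b | AL | BC; A -> b; B -> a; C -> PP; L -> AB | AP; P -> a | b | AL

Nullable: {L}; after ε-elimination: S -> P | b | aPP; L -> bP | ba; P -> a | b | bL.
After unit-elimination: S -> a | b | bL | aPP; L -> bP | ba; P -> a | b | bL.
TERM: introduce B -> a, A -> b and substitute in every rule of length ≥2.
BIN: S -> BPP becomes S -> BC, C -> PP.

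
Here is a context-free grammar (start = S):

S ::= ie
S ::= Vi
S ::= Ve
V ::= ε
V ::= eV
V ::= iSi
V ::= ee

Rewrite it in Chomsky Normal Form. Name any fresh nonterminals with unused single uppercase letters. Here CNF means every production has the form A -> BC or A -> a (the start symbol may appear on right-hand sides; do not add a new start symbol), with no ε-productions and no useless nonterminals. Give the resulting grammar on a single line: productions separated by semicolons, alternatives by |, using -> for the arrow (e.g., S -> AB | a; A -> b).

Nullable: {V}; after ε-elimination: S -> e | i | Ve | Vi | ie; V -> e | eV | ee | iSi.
No unit productions to eliminate.
TERM: introduce A -> e, B -> i and substitute in every rule of length ≥2.
BIN: V -> BSB becomes V -> BC, C -> SB.

S -> e | i | BA | VA | VB; A -> e; B -> i; C -> SB; V -> e | AA | AV | BC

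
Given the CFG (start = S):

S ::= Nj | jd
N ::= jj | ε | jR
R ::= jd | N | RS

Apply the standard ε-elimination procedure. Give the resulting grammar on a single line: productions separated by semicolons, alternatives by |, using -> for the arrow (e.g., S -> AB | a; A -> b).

Nullable set: {N, R}.
S -> Nj: N nullable, giving Nj | j.
Drop N -> ε.
N -> jR: R nullable, giving j | jR.
R -> N: N nullable, giving N.
R -> RS: R nullable, giving RS | S.
Unchanged (no nullable symbols): S -> jd; N -> jj; R -> jd.

S -> j | Nj | jd; N -> j | jR | jj; R -> N | S | RS | jd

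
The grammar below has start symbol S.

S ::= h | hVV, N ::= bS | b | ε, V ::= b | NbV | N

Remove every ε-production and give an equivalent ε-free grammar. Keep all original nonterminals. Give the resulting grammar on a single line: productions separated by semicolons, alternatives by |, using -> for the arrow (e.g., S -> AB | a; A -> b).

Nullable set: {N, V}.
S -> hVV: V, V nullable, giving h | hV | hVV.
Drop N -> ε.
V -> N: N nullable, giving N.
V -> NbV: N, V nullable, giving Nb | NbV | b | bV.
Unchanged (no nullable symbols): S -> h; N -> b; N -> bS; V -> b.

S -> h | hV | hVV; N -> b | bS; V -> N | b | Nb | bV | NbV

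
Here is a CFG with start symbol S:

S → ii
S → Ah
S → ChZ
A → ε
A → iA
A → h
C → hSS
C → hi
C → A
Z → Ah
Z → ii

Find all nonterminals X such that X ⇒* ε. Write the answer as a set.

{A, C}

Directly nullable (have an ε-rule): {A}.
C is nullable via C -> A (every symbol on the right is already known nullable).
Not nullable: S, Z — each has a terminal in every rule's right-hand side or depends on a non-nullable symbol.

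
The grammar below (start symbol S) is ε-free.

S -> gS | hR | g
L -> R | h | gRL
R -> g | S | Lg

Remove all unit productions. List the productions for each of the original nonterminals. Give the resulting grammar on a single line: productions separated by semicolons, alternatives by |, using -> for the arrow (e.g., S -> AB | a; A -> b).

S -> g | gS | hR; L -> g | h | Lg | gS | hR | gRL; R -> g | Lg | gS | hR

Unit productions: L->R, R->S.
Unit pairs (A ⇒* B via units): (L,R), (L,S), (R,S).
S: inherits non-unit rules of {S} → g | gS | hR.
L: inherits non-unit rules of {L, R, S} → Lg | g | gRL | gS | h | hR.
R: inherits non-unit rules of {R, S} → Lg | g | gS | hR.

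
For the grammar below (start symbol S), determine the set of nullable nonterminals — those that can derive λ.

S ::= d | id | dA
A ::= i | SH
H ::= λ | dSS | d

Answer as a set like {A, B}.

Directly nullable (have an ε-rule): {H}.
Not nullable: A, S — each has a terminal in every rule's right-hand side or depends on a non-nullable symbol.

{H}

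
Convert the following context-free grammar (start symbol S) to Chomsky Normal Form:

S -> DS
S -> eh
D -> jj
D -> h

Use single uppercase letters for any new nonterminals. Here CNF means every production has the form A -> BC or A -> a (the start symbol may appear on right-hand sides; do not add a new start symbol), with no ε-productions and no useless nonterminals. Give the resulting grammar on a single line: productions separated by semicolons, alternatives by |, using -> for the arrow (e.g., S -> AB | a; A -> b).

No ε-productions.
No unit productions to eliminate.
TERM: introduce B -> e, C -> h, A -> j and substitute in every rule of length ≥2.

S -> BC | DS; A -> j; B -> e; C -> h; D -> h | AA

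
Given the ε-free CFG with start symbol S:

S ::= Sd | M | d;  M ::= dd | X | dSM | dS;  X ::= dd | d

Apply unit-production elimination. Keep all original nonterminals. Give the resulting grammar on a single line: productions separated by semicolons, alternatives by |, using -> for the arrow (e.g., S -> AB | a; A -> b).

S -> d | Sd | dS | dd | dSM; M -> d | dS | dd | dSM; X -> d | dd

Unit productions: M->X, S->M.
Unit pairs (A ⇒* B via units): (M,X), (S,M), (S,X).
S: inherits non-unit rules of {M, S, X} → Sd | d | dS | dSM | dd.
M: inherits non-unit rules of {M, X} → d | dS | dSM | dd.
X: inherits non-unit rules of {X} → d | dd.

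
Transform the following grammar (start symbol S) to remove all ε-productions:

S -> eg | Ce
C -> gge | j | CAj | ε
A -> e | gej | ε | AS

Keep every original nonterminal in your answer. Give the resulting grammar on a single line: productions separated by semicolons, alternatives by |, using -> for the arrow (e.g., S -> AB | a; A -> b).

S -> e | Ce | eg; A -> S | e | AS | gej; C -> j | Aj | Cj | CAj | gge

Nullable set: {A, C}.
S -> Ce: C nullable, giving Ce | e.
Drop A -> ε.
A -> AS: A nullable, giving AS | S.
Drop C -> ε.
C -> CAj: C, A nullable, giving Aj | CAj | Cj | j.
Unchanged (no nullable symbols): S -> eg; A -> e; A -> gej; C -> gge; C -> j.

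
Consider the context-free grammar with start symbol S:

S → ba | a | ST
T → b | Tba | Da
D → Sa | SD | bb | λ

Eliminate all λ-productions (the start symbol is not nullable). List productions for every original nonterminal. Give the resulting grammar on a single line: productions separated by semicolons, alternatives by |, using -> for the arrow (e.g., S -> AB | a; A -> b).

S -> a | ST | ba; D -> S | SD | Sa | bb; T -> a | b | Da | Tba

Nullable set: {D}.
Drop D -> λ.
D -> SD: D nullable, giving S | SD.
T -> Da: D nullable, giving Da | a.
Unchanged (no nullable symbols): S -> ST; S -> a; S -> ba; D -> Sa; D -> bb; T -> Tba; T -> b.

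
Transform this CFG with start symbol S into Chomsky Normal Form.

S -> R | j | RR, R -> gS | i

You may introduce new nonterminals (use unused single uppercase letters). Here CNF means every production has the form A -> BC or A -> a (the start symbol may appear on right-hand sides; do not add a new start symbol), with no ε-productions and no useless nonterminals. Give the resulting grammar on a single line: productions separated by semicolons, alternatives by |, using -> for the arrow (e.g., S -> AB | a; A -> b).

No ε-productions.
After unit-elimination: S -> i | j | RR | gS; R -> i | gS.
TERM: introduce A -> g and substitute in every rule of length ≥2.

S -> i | j | AS | RR; A -> g; R -> i | AS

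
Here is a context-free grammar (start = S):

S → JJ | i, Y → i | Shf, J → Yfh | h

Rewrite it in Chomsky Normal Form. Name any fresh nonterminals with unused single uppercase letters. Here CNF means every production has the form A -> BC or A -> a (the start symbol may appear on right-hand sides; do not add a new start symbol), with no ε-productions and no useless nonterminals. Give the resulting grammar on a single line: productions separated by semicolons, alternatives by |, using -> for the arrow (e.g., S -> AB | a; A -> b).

S -> i | JJ; A -> f; B -> h; C -> AB; D -> BA; J -> h | YC; Y -> i | SD

No ε-productions.
No unit productions to eliminate.
TERM: introduce A -> f, B -> h and substitute in every rule of length ≥2.
BIN: J -> YAB becomes J -> YC, C -> AB; Y -> SBA becomes Y -> SD, D -> BA.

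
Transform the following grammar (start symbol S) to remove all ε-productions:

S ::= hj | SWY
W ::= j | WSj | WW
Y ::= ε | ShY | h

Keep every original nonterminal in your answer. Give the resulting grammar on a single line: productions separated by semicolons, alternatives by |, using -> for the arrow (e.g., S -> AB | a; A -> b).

S -> SW | hj | SWY; W -> j | WW | WSj; Y -> h | Sh | ShY

Nullable set: {Y}.
S -> SWY: Y nullable, giving SW | SWY.
Drop Y -> ε.
Y -> ShY: Y nullable, giving Sh | ShY.
Unchanged (no nullable symbols): S -> hj; W -> WSj; W -> WW; W -> j; Y -> h.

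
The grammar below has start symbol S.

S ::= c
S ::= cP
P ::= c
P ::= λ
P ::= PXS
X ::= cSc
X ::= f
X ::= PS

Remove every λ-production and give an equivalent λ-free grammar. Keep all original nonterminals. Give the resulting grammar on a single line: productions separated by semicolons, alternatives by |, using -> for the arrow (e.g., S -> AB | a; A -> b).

S -> c | cP; P -> c | XS | PXS; X -> S | f | PS | cSc

Nullable set: {P}.
S -> cP: P nullable, giving c | cP.
Drop P -> λ.
P -> PXS: P nullable, giving PXS | XS.
X -> PS: P nullable, giving PS | S.
Unchanged (no nullable symbols): S -> c; P -> c; X -> cSc; X -> f.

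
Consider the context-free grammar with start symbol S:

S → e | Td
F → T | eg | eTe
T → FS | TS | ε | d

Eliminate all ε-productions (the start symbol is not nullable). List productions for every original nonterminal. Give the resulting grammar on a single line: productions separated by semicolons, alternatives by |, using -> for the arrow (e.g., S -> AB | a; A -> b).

S -> d | e | Td; F -> T | ee | eg | eTe; T -> S | d | FS | TS

Nullable set: {F, T}.
S -> Td: T nullable, giving Td | d.
F -> T: T nullable, giving T.
F -> eTe: T nullable, giving eTe | ee.
Drop T -> ε.
T -> FS: F nullable, giving FS | S.
T -> TS: T nullable, giving S | TS.
Unchanged (no nullable symbols): S -> e; F -> eg; T -> d.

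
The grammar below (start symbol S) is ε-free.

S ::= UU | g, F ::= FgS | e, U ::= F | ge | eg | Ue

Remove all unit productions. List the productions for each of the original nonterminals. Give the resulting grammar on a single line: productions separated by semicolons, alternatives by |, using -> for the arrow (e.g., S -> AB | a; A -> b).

S -> g | UU; F -> e | FgS; U -> e | Ue | eg | ge | FgS

Unit productions: U->F.
Unit pairs (A ⇒* B via units): (U,F).
S: inherits non-unit rules of {S} → UU | g.
F: inherits non-unit rules of {F} → FgS | e.
U: inherits non-unit rules of {F, U} → FgS | Ue | e | eg | ge.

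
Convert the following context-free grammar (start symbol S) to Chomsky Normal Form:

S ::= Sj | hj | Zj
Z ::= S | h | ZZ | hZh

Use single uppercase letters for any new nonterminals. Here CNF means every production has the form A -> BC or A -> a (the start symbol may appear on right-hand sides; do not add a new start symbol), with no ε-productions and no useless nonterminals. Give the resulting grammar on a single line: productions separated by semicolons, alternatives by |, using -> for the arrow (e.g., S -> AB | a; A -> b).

S -> BA | SA | ZA; A -> j; B -> h; C -> ZB; Z -> h | BA | BC | SA | ZA | ZZ

No ε-productions.
After unit-elimination: S -> Sj | Zj | hj; Z -> h | Sj | ZZ | Zj | hj | hZh.
TERM: introduce B -> h, A -> j and substitute in every rule of length ≥2.
BIN: Z -> BZB becomes Z -> BC, C -> ZB.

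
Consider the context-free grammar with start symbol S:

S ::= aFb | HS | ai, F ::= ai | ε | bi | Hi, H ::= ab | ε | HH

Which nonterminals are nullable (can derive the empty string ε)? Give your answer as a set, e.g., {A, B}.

{F, H}

Directly nullable (have an ε-rule): {F, H}.
Not nullable: S — each has a terminal in every rule's right-hand side or depends on a non-nullable symbol.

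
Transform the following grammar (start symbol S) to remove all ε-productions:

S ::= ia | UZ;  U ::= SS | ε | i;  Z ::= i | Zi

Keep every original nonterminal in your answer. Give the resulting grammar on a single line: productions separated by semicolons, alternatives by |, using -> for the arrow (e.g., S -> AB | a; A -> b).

S -> Z | UZ | ia; U -> i | SS; Z -> i | Zi

Nullable set: {U}.
S -> UZ: U nullable, giving UZ | Z.
Drop U -> ε.
Unchanged (no nullable symbols): S -> ia; U -> SS; U -> i; Z -> Zi; Z -> i.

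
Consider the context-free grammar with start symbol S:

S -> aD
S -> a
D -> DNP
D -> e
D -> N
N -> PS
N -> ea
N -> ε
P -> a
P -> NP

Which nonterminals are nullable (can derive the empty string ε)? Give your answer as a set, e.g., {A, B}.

Directly nullable (have an ε-rule): {N}.
D is nullable via D -> N (every symbol on the right is already known nullable).
Not nullable: P, S — each has a terminal in every rule's right-hand side or depends on a non-nullable symbol.

{D, N}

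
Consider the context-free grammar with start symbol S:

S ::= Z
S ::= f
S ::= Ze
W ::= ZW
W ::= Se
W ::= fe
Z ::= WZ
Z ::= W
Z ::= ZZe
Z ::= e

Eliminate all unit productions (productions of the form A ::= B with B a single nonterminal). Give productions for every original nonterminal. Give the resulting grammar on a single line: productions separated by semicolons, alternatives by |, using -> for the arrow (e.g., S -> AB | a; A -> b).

S -> e | f | Se | WZ | ZW | Ze | fe | ZZe; W -> Se | ZW | fe; Z -> e | Se | WZ | ZW | fe | ZZe

Unit productions: S->Z, Z->W.
Unit pairs (A ⇒* B via units): (S,W), (S,Z), (Z,W).
S: inherits non-unit rules of {S, W, Z} → Se | WZ | ZW | ZZe | Ze | e | f | fe.
W: inherits non-unit rules of {W} → Se | ZW | fe.
Z: inherits non-unit rules of {W, Z} → Se | WZ | ZW | ZZe | e | fe.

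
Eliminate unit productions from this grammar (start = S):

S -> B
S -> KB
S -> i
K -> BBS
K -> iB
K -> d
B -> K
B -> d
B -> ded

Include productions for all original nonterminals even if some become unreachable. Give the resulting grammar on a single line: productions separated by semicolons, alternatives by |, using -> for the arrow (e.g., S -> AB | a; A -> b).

S -> d | i | KB | iB | BBS | ded; B -> d | iB | BBS | ded; K -> d | iB | BBS

Unit productions: B->K, S->B.
Unit pairs (A ⇒* B via units): (B,K), (S,B), (S,K).
S: inherits non-unit rules of {B, K, S} → BBS | KB | d | ded | i | iB.
B: inherits non-unit rules of {B, K} → BBS | d | ded | iB.
K: inherits non-unit rules of {K} → BBS | d | iB.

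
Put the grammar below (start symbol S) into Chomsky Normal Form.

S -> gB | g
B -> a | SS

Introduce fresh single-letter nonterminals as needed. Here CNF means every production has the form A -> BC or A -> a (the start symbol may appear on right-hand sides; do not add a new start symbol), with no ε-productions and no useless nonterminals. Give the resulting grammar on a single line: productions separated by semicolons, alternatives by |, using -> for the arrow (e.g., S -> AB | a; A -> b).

No ε-productions.
No unit productions to eliminate.
TERM: introduce A -> g and substitute in every rule of length ≥2.

S -> g | AB; A -> g; B -> a | SS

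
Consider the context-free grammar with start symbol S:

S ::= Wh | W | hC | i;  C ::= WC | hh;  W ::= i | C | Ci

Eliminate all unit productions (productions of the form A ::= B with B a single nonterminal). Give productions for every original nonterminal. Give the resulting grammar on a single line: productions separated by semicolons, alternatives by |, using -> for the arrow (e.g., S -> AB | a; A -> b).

Unit productions: S->W, W->C.
Unit pairs (A ⇒* B via units): (S,C), (S,W), (W,C).
S: inherits non-unit rules of {C, S, W} → Ci | WC | Wh | hC | hh | i.
C: inherits non-unit rules of {C} → WC | hh.
W: inherits non-unit rules of {C, W} → Ci | WC | hh | i.

S -> i | Ci | WC | Wh | hC | hh; C -> WC | hh; W -> i | Ci | WC | hh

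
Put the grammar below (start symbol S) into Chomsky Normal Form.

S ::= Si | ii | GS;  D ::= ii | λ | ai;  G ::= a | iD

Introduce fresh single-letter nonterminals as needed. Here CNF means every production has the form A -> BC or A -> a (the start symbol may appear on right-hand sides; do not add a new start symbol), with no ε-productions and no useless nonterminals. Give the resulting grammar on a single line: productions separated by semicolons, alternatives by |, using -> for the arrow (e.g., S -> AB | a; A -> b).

S -> BB | GS | SB; A -> a; B -> i; D -> AB | BB; G -> a | i | BD

Nullable: {D}; after ε-elimination: S -> GS | Si | ii; D -> ai | ii; G -> a | i | iD.
No unit productions to eliminate.
TERM: introduce A -> a, B -> i and substitute in every rule of length ≥2.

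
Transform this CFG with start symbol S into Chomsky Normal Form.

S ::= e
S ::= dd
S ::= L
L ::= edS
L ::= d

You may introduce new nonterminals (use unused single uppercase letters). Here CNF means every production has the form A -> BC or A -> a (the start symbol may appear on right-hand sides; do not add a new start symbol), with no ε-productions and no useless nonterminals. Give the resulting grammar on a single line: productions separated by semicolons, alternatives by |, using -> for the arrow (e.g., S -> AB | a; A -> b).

S -> d | e | AD | BB; A -> e; B -> d; D -> BS

No ε-productions.
After unit-elimination: S -> d | e | dd | edS; L -> d | edS.
TERM: introduce B -> d, A -> e and substitute in every rule of length ≥2.
BIN: L -> ABS becomes L -> AC, C -> BS; S -> ABS becomes S -> AD, D -> BS.
Drop unreachable/unproductive: L.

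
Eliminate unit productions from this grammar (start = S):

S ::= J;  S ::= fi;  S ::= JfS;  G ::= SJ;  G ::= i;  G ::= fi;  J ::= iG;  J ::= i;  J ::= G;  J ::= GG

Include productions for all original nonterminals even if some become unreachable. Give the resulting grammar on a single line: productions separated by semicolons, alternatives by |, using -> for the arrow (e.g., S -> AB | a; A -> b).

S -> i | GG | SJ | fi | iG | JfS; G -> i | SJ | fi; J -> i | GG | SJ | fi | iG

Unit productions: J->G, S->J.
Unit pairs (A ⇒* B via units): (J,G), (S,G), (S,J).
S: inherits non-unit rules of {G, J, S} → GG | JfS | SJ | fi | i | iG.
G: inherits non-unit rules of {G} → SJ | fi | i.
J: inherits non-unit rules of {G, J} → GG | SJ | fi | i | iG.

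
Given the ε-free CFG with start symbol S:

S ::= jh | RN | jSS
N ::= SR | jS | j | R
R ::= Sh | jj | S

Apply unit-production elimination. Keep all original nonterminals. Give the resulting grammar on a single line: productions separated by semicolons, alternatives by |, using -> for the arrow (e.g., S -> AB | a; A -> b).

S -> RN | jh | jSS; N -> j | RN | SR | Sh | jS | jh | jj | jSS; R -> RN | Sh | jh | jj | jSS

Unit productions: N->R, R->S.
Unit pairs (A ⇒* B via units): (N,R), (N,S), (R,S).
S: inherits non-unit rules of {S} → RN | jSS | jh.
N: inherits non-unit rules of {N, R, S} → RN | SR | Sh | j | jS | jSS | jh | jj.
R: inherits non-unit rules of {R, S} → RN | Sh | jSS | jh | jj.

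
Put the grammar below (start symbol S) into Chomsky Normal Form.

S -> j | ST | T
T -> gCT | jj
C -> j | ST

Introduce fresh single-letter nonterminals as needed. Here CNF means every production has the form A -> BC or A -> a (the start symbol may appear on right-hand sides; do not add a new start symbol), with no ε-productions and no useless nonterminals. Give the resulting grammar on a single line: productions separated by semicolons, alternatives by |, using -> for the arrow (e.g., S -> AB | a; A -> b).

No ε-productions.
After unit-elimination: S -> j | ST | jj | gCT; C -> j | ST; T -> jj | gCT.
TERM: introduce A -> g, B -> j and substitute in every rule of length ≥2.
BIN: S -> ACT becomes S -> AD, D -> CT; T -> ACT becomes T -> AE, E -> CT.

S -> j | AD | BB | ST; A -> g; B -> j; C -> j | ST; D -> CT; E -> CT; T -> AE | BB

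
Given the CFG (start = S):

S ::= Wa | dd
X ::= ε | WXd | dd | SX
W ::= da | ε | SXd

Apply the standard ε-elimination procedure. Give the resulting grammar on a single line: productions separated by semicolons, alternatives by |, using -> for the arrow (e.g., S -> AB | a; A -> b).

S -> a | Wa | dd; W -> Sd | da | SXd; X -> S | d | SX | Wd | Xd | dd | WXd

Nullable set: {W, X}.
S -> Wa: W nullable, giving Wa | a.
Drop W -> ε.
W -> SXd: X nullable, giving SXd | Sd.
Drop X -> ε.
X -> SX: X nullable, giving S | SX.
X -> WXd: W, X nullable, giving WXd | Wd | Xd | d.
Unchanged (no nullable symbols): S -> dd; W -> da; X -> dd.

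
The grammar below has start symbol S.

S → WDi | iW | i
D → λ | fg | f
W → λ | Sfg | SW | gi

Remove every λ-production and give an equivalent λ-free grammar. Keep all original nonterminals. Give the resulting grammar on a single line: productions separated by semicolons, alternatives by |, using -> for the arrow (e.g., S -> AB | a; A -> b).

S -> i | Di | Wi | iW | WDi; D -> f | fg; W -> S | SW | gi | Sfg

Nullable set: {D, W}.
S -> WDi: W, D nullable, giving Di | WDi | Wi | i.
S -> iW: W nullable, giving i | iW.
Drop D -> λ.
Drop W -> λ.
W -> SW: W nullable, giving S | SW.
Unchanged (no nullable symbols): S -> i; D -> f; D -> fg; W -> Sfg; W -> gi.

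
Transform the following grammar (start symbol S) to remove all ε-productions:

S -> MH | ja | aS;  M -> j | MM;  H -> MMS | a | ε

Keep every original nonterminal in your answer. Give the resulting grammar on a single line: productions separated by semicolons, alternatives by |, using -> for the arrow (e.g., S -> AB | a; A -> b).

Nullable set: {H}.
S -> MH: H nullable, giving M | MH.
Drop H -> ε.
Unchanged (no nullable symbols): S -> aS; S -> ja; H -> MMS; H -> a; M -> MM; M -> j.

S -> M | MH | aS | ja; H -> a | MMS; M -> j | MM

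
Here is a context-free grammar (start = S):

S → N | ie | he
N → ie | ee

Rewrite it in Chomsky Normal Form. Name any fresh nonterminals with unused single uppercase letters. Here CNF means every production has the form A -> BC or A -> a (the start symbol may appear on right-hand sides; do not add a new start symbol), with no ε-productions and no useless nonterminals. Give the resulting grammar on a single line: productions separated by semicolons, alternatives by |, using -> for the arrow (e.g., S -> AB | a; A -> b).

S -> AA | BA | CA; A -> e; B -> i; C -> h

No ε-productions.
After unit-elimination: S -> ee | he | ie; N -> ee | ie.
TERM: introduce A -> e, C -> h, B -> i and substitute in every rule of length ≥2.
Drop unreachable/unproductive: N.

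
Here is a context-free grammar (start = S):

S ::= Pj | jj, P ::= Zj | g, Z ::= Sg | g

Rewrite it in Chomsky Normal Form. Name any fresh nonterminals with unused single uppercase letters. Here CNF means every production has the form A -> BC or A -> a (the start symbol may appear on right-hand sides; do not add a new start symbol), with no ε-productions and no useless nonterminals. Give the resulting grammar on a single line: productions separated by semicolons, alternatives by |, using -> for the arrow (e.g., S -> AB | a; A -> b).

S -> AA | PA; A -> j; B -> g; P -> g | ZA; Z -> g | SB

No ε-productions.
No unit productions to eliminate.
TERM: introduce B -> g, A -> j and substitute in every rule of length ≥2.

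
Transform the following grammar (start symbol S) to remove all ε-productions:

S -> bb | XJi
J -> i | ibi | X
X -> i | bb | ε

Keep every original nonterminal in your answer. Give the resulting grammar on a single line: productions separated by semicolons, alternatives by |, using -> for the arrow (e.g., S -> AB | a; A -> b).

Nullable set: {J, X}.
S -> XJi: X, J nullable, giving Ji | XJi | Xi | i.
J -> X: X nullable, giving X.
Drop X -> ε.
Unchanged (no nullable symbols): S -> bb; J -> i; J -> ibi; X -> bb; X -> i.

S -> i | Ji | Xi | bb | XJi; J -> X | i | ibi; X -> i | bb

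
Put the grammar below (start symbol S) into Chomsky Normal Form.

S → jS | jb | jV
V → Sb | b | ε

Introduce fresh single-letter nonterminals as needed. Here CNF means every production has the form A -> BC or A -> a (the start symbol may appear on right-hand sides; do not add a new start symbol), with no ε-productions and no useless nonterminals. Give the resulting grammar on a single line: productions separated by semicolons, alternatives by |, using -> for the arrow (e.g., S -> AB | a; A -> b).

S -> j | AB | AS | AV; A -> j; B -> b; V -> b | SB

Nullable: {V}; after ε-elimination: S -> j | jS | jV | jb; V -> b | Sb.
No unit productions to eliminate.
TERM: introduce B -> b, A -> j and substitute in every rule of length ≥2.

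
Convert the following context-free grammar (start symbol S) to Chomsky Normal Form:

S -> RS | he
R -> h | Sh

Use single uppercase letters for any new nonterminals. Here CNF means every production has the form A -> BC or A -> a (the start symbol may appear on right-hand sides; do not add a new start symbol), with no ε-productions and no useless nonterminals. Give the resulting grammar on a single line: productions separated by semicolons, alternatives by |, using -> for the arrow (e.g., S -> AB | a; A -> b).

S -> AB | RS; A -> h; B -> e; R -> h | SA

No ε-productions.
No unit productions to eliminate.
TERM: introduce B -> e, A -> h and substitute in every rule of length ≥2.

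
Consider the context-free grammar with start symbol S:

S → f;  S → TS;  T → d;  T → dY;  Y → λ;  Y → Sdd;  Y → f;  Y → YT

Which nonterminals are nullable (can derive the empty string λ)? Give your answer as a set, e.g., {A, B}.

{Y}

Directly nullable (have an ε-rule): {Y}.
Not nullable: S, T — each has a terminal in every rule's right-hand side or depends on a non-nullable symbol.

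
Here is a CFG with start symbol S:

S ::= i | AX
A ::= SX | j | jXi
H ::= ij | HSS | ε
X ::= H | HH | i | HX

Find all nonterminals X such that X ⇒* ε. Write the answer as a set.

{H, X}

Directly nullable (have an ε-rule): {H}.
X is nullable via X -> H (every symbol on the right is already known nullable).
Not nullable: A, S — each has a terminal in every rule's right-hand side or depends on a non-nullable symbol.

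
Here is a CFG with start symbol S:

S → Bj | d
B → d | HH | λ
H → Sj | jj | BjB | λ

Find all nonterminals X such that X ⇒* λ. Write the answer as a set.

{B, H}

Directly nullable (have an ε-rule): {B, H}.
Not nullable: S — each has a terminal in every rule's right-hand side or depends on a non-nullable symbol.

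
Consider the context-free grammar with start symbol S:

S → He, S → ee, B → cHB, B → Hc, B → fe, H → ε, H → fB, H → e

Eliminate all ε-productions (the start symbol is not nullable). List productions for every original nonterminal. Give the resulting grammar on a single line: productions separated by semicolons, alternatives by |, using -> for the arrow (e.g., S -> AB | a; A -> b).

S -> e | He | ee; B -> c | Hc | cB | fe | cHB; H -> e | fB

Nullable set: {H}.
S -> He: H nullable, giving He | e.
B -> Hc: H nullable, giving Hc | c.
B -> cHB: H nullable, giving cB | cHB.
Drop H -> ε.
Unchanged (no nullable symbols): S -> ee; B -> fe; H -> e; H -> fB.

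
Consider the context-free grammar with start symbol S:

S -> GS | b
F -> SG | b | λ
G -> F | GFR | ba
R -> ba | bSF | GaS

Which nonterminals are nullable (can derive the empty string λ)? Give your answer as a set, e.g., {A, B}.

{F, G}

Directly nullable (have an ε-rule): {F}.
G is nullable via G -> F (every symbol on the right is already known nullable).
Not nullable: R, S — each has a terminal in every rule's right-hand side or depends on a non-nullable symbol.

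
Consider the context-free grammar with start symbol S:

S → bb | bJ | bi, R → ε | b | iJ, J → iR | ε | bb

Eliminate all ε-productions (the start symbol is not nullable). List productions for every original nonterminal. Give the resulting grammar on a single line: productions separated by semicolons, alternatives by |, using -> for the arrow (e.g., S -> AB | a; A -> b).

S -> b | bJ | bb | bi; J -> i | bb | iR; R -> b | i | iJ

Nullable set: {J, R}.
S -> bJ: J nullable, giving b | bJ.
Drop J -> ε.
J -> iR: R nullable, giving i | iR.
Drop R -> ε.
R -> iJ: J nullable, giving i | iJ.
Unchanged (no nullable symbols): S -> bb; S -> bi; J -> bb; R -> b.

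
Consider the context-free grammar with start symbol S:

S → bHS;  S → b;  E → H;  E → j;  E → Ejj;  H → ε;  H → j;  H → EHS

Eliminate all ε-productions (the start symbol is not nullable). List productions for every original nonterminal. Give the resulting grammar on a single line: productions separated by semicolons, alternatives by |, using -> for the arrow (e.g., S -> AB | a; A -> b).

S -> b | bS | bHS; E -> H | j | jj | Ejj; H -> S | j | ES | HS | EHS

Nullable set: {E, H}.
S -> bHS: H nullable, giving bHS | bS.
E -> Ejj: E nullable, giving Ejj | jj.
E -> H: H nullable, giving H.
Drop H -> ε.
H -> EHS: E, H nullable, giving EHS | ES | HS | S.
Unchanged (no nullable symbols): S -> b; E -> j; H -> j.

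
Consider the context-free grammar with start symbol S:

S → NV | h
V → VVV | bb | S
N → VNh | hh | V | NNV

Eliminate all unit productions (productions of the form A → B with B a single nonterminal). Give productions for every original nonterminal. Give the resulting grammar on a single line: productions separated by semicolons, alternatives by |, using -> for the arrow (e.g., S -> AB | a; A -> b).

Unit productions: N->V, V->S.
Unit pairs (A ⇒* B via units): (N,S), (N,V), (V,S).
S: inherits non-unit rules of {S} → NV | h.
N: inherits non-unit rules of {N, S, V} → NNV | NV | VNh | VVV | bb | h | hh.
V: inherits non-unit rules of {S, V} → NV | VVV | bb | h.

S -> h | NV; N -> h | NV | bb | hh | NNV | VNh | VVV; V -> h | NV | bb | VVV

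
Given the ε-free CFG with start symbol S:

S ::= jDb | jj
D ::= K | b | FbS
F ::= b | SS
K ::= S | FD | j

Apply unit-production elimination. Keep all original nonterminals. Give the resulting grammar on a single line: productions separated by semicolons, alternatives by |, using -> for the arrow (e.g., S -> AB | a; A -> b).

S -> jj | jDb; D -> b | j | FD | jj | FbS | jDb; F -> b | SS; K -> j | FD | jj | jDb

Unit productions: D->K, K->S.
Unit pairs (A ⇒* B via units): (D,K), (D,S), (K,S).
S: inherits non-unit rules of {S} → jDb | jj.
D: inherits non-unit rules of {D, K, S} → FD | FbS | b | j | jDb | jj.
F: inherits non-unit rules of {F} → SS | b.
K: inherits non-unit rules of {K, S} → FD | j | jDb | jj.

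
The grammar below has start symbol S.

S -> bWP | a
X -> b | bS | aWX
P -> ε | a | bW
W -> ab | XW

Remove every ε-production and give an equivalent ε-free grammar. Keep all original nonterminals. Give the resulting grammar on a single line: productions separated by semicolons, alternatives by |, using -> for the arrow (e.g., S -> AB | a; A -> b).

S -> a | bW | bWP; P -> a | bW; W -> XW | ab; X -> b | bS | aWX

Nullable set: {P}.
S -> bWP: P nullable, giving bW | bWP.
Drop P -> ε.
Unchanged (no nullable symbols): S -> a; P -> a; P -> bW; W -> XW; W -> ab; X -> aWX; X -> b; X -> bS.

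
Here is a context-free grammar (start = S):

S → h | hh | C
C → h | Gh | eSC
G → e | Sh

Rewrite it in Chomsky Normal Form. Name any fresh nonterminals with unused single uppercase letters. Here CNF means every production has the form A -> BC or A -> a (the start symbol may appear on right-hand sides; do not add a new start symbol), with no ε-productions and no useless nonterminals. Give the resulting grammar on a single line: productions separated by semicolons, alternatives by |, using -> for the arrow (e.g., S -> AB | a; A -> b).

No ε-productions.
After unit-elimination: S -> h | Gh | hh | eSC; C -> h | Gh | eSC; G -> e | Sh.
TERM: introduce B -> e, A -> h and substitute in every rule of length ≥2.
BIN: C -> BSC becomes C -> BD, D -> SC; S -> BSC becomes S -> BE, E -> SC.

S -> h | AA | BE | GA; A -> h; B -> e; C -> h | BD | GA; D -> SC; E -> SC; G -> e | SA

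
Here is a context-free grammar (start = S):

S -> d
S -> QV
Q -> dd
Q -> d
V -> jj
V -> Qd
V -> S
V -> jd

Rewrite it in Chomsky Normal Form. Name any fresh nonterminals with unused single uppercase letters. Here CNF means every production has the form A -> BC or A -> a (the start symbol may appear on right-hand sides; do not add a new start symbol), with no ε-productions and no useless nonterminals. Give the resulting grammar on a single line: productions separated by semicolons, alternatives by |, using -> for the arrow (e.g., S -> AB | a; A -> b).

No ε-productions.
After unit-elimination: S -> d | QV; Q -> d | dd; V -> d | QV | Qd | jd | jj.
TERM: introduce A -> d, B -> j and substitute in every rule of length ≥2.

S -> d | QV; A -> d; B -> j; Q -> d | AA; V -> d | BA | BB | QA | QV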